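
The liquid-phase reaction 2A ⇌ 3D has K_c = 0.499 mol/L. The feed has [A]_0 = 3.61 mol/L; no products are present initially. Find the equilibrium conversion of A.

X = 0.278

Let X = conversion of A; extent ξ = 3.61X/2 mol/L.
Concentrations: [A] = 3.61 − 3.61X; [D] = 5.42X.
K_c = [D]^3 / ([A]^2).
Equating to 0.499 mol/L: the physical root is X = 0.278.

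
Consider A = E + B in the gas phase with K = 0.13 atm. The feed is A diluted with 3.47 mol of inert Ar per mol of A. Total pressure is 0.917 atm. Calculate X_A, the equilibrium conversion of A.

X = 0.560

Let X = conversion of A (basis 1 mol A); extent of reaction ξ = X.
Species balance: n_A = 1 − X; n_E = X; n_B = X; n_I = 3.47 (inert).
Total moles n_T = 4.47 + X.
With p_i = (n_i/n_T)P, K = p_E p_B / (p_A).
This yields a degree-2 equation in X; solving on (0,1), X = 0.560.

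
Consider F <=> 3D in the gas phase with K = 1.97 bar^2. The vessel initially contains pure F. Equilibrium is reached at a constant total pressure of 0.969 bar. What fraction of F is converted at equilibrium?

Basis: 1 mol F initially; let X = conversion of F. Extent ξ = X.
Mole table: n_F = 1 − X; n_D = 3X.
n_T = Σnᵢ = 1 + 2X.
y_i = n_i/n_T, p_i = y_i·P. K = p_D^3 / (p_F).
This yields a degree-3 equation in X; solving on (0,1), X = 0.537.

X = 0.537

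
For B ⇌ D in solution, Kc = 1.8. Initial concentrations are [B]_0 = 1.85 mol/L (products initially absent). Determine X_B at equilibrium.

X = 0.643

Let X = conversion of B; extent ξ = 1.85·X mol/L.
Concentrations: [B] = 1.85 − 1.85X; [D] = 1.85X.
Kc = [D] / ([B]).
Setting equal to 1.8 and solving for X on (0,1) gives X = 0.643.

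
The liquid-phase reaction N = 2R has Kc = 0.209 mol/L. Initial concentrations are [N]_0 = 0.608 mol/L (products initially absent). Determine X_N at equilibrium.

X = 0.253

Let X = conversion of N; extent ξ = 0.608·X mol/L.
Concentrations: [N] = 0.608 − 0.608X; [R] = 1.22X.
Kc = [R]^2 / ([N]).
Equating to 0.209 mol/L: the physical root is X = 0.253.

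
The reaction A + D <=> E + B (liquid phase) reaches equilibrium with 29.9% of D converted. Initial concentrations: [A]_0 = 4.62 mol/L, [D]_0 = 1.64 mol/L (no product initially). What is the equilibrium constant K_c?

K_c = 0.0506

Let X = conversion of D.
Concentrations: [A] = 4.62 − 1.64X; [D] = 1.64 − 1.64X; [E] = 1.64X; [B] = 1.64X.
At X = 0.299: [A] = 4.13, [D] = 1.15, [E] = 0.49, [B] = 0.49.
K_c = [E] [B] / ([A] [D]) = 0.0506.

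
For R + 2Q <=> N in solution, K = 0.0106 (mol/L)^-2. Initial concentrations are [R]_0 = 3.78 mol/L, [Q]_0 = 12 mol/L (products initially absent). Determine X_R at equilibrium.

X = 0.443

Let X = conversion of R; extent ξ = 3.78·X mol/L.
Concentrations: [R] = 3.78 − 3.78X; [Q] = 12 − 7.56X; [N] = 3.78X.
K = [N] / ([R] [Q]^2).
Solving K = 0.0106 for X ∈ (0,1): X = 0.443.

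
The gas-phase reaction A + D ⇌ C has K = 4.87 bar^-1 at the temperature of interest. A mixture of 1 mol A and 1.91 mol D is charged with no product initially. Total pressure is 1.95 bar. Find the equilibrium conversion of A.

Let X = conversion of A (basis 1 mol A); extent of reaction ξ = X.
Mole table: n_A = 1 − X; n_D = 1.91 − X; n_C = X.
Summing: n_T = 2.91 − X.
With p_i = (n_i/n_T)P, K = p_C / (p_A p_D).
Substituting and setting equal to 4.87 bar^-1 gives a polynomial in X; the root in (0,1) is X = 0.831.

X = 0.831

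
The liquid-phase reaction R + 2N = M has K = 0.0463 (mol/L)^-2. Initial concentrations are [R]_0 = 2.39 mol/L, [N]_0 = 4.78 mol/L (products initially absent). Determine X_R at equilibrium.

X = 0.325

Let X = conversion of R; extent ξ = 2.39·X mol/L.
Concentrations: [R] = 2.39 − 2.39X; [N] = 4.78 − 4.78X; [M] = 2.39X.
K = [M] / ([R] [N]^2).
Setting equal to 0.0463 and solving for X on (0,1) gives X = 0.325.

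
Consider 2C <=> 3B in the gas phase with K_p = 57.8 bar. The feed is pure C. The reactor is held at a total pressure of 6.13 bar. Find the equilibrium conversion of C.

X = 0.699

Let X = conversion of C (basis 1 mol C); extent of reaction ξ = 0.5X.
Species balance: n_C = 1 − X; n_B = 1.5X.
n_T = Σnᵢ = 1 + 0.5X.
y_i = n_i/n_T, p_i = y_i·P. K_p = p_B^3 / (p_C^2).
Equating to 57.8 bar and solving on 0 < X < 1: X = 0.699.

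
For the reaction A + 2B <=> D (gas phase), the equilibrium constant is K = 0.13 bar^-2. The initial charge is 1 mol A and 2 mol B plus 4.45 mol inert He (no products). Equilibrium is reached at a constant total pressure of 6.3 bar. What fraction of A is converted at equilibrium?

X = 0.208

Take 1 mol A as basis and let X be its fractional conversion, so ξ = X.
Moles: n_A = 1 − X; n_B = 2 − 2X; n_D = X; n_I = 4.45 (inert).
n_T = Σnᵢ = 7.45 − 2X.
Mole fractions y_i = n_i/n_T; K = p_D / (p_A p_B^2) with p_i = y_i·P.
Setting this equal to 0.13 bar^-2 and taking the physical root (0 < X < 1) gives X = 0.208.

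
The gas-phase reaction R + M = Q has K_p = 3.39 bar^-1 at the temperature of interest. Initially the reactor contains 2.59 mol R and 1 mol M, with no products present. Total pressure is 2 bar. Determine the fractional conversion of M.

X = 0.813

Basis: 1 mol M initially; let X = conversion of M. Extent ξ = X.
Moles: n_R = 2.59 − X; n_M = 1 − X; n_Q = X.
Summing: n_T = 3.59 − X.
y_i = n_i/n_T, p_i = y_i·P. K_p = p_Q / (p_R p_M).
Equating to 3.39 bar^-1 and solving on 0 < X < 1: X = 0.813.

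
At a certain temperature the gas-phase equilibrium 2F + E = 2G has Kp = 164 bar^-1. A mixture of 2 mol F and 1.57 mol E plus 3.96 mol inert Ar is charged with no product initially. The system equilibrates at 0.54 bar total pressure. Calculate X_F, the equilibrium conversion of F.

X = 0.765

Let X = conversion of F (basis 2 mol F); extent of reaction ξ = X.
Moles: n_F = 2 − 2X; n_E = 1.57 − X; n_G = 2X; n_I = 3.96 (inert).
n_T = Σnᵢ = 7.53 − X.
Mole fractions y_i = n_i/n_T; Kp = p_G^2 / (p_F^2 p_E) with p_i = y_i·P.
Equating to 164 bar^-1 and solving on 0 < X < 1: X = 0.765.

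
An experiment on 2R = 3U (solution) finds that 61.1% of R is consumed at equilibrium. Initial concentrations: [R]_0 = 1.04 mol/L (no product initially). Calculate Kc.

Kc = 5.29 mol/L

Let X = conversion of R.
Concentrations: [R] = 1.04 − 1.04X; [U] = 1.56X.
At X = 0.611: [R] = 0.405, [U] = 0.953.
Kc = [U]^3 / ([R]^2) = 5.29 mol/L.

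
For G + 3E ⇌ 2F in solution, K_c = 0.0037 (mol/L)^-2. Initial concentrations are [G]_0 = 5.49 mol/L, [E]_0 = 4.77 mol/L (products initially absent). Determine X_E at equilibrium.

X = 0.276

Let X = conversion of E; extent ξ = 4.77X/3 mol/L.
Concentrations: [G] = 5.49 − 1.59X; [E] = 4.77 − 4.77X; [F] = 3.18X.
K_c = [F]^2 / ([G] [E]^3).
Solving K_c = 0.0037 for X ∈ (0,1): X = 0.276.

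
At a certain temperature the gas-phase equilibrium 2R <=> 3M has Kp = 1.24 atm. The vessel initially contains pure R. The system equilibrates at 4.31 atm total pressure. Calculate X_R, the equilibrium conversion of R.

X = 0.349

Take 1 mol R as basis and let X be its fractional conversion, so ξ = 0.5X.
Species balance: n_R = 1 − X; n_M = 1.5X.
Total moles n_T = 1 + 0.5X.
y_i = n_i/n_T, p_i = y_i·P. Kp = p_M^3 / (p_R^2).
This yields a degree-3 equation in X; solving on (0,1), X = 0.349.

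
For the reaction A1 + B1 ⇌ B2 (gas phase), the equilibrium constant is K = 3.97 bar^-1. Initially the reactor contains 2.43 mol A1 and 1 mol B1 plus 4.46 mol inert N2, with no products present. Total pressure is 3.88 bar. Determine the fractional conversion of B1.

Take 1 mol B1 as basis and let X be its fractional conversion, so ξ = X.
Moles: n_A1 = 2.43 − X; n_B1 = 1 − X; n_B2 = X; n_I = 4.46 (inert).
Total moles n_T = 7.89 − X.
With p_i = (n_i/n_T)P, K = p_B2 / (p_A1 p_B1).
This yields a degree-2 equation in X; solving on (0,1), X = 0.781.

X = 0.781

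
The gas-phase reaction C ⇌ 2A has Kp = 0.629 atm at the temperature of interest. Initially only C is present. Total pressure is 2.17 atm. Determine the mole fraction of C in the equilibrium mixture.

y_C = 0.587

Take 1 mol C as basis and let X be its fractional conversion, so ξ = X.
Mole table: n_C = 1 − X; n_A = 2X.
n_T = Σnᵢ = 1 + X.
y_i = n_i/n_T, p_i = y_i·P. Kp = p_A^2 / (p_C).
Equating to 0.629 atm and solving on 0 < X < 1: X = 0.260.
Then n_C = 0.74, n_T = 1.26, so y_C = 0.587.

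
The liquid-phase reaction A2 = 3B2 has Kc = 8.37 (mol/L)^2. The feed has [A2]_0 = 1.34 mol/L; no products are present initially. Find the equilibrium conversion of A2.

Let X = conversion of A2; extent ξ = 1.34·X mol/L.
Concentrations: [A2] = 1.34 − 1.34X; [B2] = 4.02X.
Kc = [B2]^3 / ([A2]).
Equating to 8.37 (mol/L)^2: the physical root is X = 0.455.

X = 0.455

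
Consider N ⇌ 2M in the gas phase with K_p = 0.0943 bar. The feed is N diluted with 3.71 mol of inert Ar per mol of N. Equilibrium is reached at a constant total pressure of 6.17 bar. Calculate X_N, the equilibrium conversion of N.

Let X = conversion of N (basis 1 mol N); extent of reaction ξ = X.
At extent ξ: n_N = 1 − X; n_M = 2X; n_I = 3.71 (inert).
n_T = Σnᵢ = 4.71 + X.
Mole fractions y_i = n_i/n_T; K_p = p_M^2 / (p_N) with p_i = y_i·P.
Substituting and setting equal to 0.0943 bar gives a polynomial in X; the root in (0,1) is X = 0.127.

X = 0.127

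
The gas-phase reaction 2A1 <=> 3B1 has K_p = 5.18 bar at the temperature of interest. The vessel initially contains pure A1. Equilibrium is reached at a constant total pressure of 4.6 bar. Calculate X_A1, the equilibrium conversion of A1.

X = 0.481

Take 1 mol A1 as basis and let X be its fractional conversion, so ξ = 0.5X.
Mole table: n_A1 = 1 − X; n_B1 = 1.5X.
n_T = Σnᵢ = 1 + 0.5X.
With p_i = (n_i/n_T)P, K_p = p_B1^3 / (p_A1^2).
This yields a degree-3 equation in X; solving on (0,1), X = 0.481.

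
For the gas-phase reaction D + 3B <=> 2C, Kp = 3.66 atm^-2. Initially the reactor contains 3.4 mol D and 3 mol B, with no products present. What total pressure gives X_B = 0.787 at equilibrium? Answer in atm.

Take 3 mol B as basis and let X be its fractional conversion, so ξ = X.
Moles: n_D = 3.4 − X; n_B = 3 − 3X; n_C = 2X.
n_T = Σnᵢ = 6.4 − 2X.
Kp = p_C^2 / (p_D p_B^3) with p_i = (n_i/n_T)·P.
At X = 0.787: the mole-fraction product g(X) = Π y_i^ν_i = 84.63. Since Kp = g(X)·P^{-2}, P = (g/Kp)^(1/2) = (84.63/3.66)^(1/2) = 4.81 atm.

P = 4.81 atm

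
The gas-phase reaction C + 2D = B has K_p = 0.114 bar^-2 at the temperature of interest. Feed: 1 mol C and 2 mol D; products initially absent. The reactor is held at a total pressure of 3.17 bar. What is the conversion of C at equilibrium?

Basis: 1 mol C initially; let X = conversion of C. Extent ξ = X.
Moles: n_C = 1 − X; n_D = 2 − 2X; n_B = X.
Summing: n_T = 3 − 2X.
Mole fractions y_i = n_i/n_T; K_p = p_B / (p_C p_D^2) with p_i = y_i·P.
This yields a degree-3 equation in X; solving on (0,1), X = 0.284.

X = 0.284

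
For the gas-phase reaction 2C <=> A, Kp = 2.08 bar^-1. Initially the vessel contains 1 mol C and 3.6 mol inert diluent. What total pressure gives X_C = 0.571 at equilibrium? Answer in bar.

P = 3.22 bar

Take 1 mol C as basis and let X be its fractional conversion, so ξ = 0.5X.
At extent ξ: n_C = 1 − X; n_A = 0.5X; n_I = 3.6 (inert).
Total moles n_T = 4.6 − 0.5X.
Kp = p_A / (p_C^2) with p_i = (n_i/n_T)·P.
At X = 0.571: the mole-fraction product g(X) = Π y_i^ν_i = 6.693. Since Kp = g(X)·P^{-1}, P = (g/Kp)^(1/1) = (6.693/2.08)^(1/1) = 3.22 bar.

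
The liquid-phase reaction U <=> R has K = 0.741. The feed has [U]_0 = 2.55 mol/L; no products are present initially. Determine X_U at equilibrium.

X = 0.426

Let X = conversion of U; extent ξ = 2.55·X mol/L.
Concentrations: [U] = 2.55 − 2.55X; [R] = 2.55X.
K = [R] / ([U]).
Setting equal to 0.741 and solving for X on (0,1) gives X = 0.426.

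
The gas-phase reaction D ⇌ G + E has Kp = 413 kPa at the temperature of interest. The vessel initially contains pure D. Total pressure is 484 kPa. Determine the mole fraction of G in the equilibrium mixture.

y_G = 0.404

Basis: 1 mol D initially; let X = conversion of D. Extent ξ = X.
At extent ξ: n_D = 1 − X; n_G = X; n_E = X.
n_T = Σnᵢ = 1 + X.
y_i = n_i/n_T, p_i = y_i·P. Kp = p_G p_E / (p_D).
Equating to 413 kPa and solving on 0 < X < 1: X = 0.679.
Then n_G = 0.679, n_T = 1.68, so y_G = 0.404.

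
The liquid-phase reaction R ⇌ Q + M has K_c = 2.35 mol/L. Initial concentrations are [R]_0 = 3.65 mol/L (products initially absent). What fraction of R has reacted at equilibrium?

X = 0.543

Let X = conversion of R; extent ξ = 3.65·X mol/L.
Concentrations: [R] = 3.65 − 3.65X; [Q] = 3.65X; [M] = 3.65X.
K_c = [Q] [M] / ([R]).
This equals 2.35 at X = 0.543 (the root in 0 < X < 1).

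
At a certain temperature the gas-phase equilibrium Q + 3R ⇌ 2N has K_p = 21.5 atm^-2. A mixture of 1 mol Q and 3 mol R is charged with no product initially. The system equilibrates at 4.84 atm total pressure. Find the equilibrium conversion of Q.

Let X = conversion of Q (basis 1 mol Q); extent of reaction ξ = X.
Mole table: n_Q = 1 − X; n_R = 3 − 3X; n_N = 2X.
Total moles n_T = 4 − 2X.
y_i = n_i/n_T, p_i = y_i·P. K_p = p_N^2 / (p_Q p_R^3).
Equating to 21.5 atm^-2 and solving on 0 < X < 1: X = 0.818.

X = 0.818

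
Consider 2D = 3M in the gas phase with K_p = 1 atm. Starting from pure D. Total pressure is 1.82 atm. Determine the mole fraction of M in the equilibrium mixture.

Take 1 mol D as basis and let X be its fractional conversion, so ξ = 0.5X.
At extent ξ: n_D = 1 − X; n_M = 1.5X.
Summing: n_T = 1 + 0.5X.
With p_i = (n_i/n_T)P, K_p = p_M^3 / (p_D^2).
Equating to 1 atm and solving on 0 < X < 1: X = 0.409.
Then n_M = 0.614, n_T = 1.2, so y_M = 0.509.

y_M = 0.509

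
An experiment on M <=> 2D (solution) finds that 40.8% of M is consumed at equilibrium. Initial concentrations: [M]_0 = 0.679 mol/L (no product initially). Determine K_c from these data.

K_c = 0.764 mol/L

Let X = conversion of M.
Concentrations: [M] = 0.679 − 0.679X; [D] = 1.36X.
At X = 0.408: [M] = 0.402, [D] = 0.554.
K_c = [D]^2 / ([M]) = 0.764 mol/L.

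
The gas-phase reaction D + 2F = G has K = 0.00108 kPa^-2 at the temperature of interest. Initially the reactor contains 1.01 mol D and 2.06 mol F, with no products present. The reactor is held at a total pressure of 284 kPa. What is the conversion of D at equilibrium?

Basis: 1.01 mol D initially; let X = conversion of D. Extent ξ = 1.01X.
Mole table: n_D = 1.01 − 1.01X; n_F = 2.06 − 2.02X; n_G = 1.01X.
Total moles n_T = 3.07 − 2.02X.
y_i = n_i/n_T, p_i = y_i·P. K = p_G / (p_D p_F^2).
Setting this equal to 0.00108 kPa^-2 and taking the physical root (0 < X < 1) gives X = 0.849.

X = 0.849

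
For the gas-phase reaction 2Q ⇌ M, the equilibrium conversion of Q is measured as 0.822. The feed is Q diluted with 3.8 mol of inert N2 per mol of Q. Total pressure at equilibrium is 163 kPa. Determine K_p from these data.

K_p = 0.349 kPa^-1

Let X = conversion of Q (basis 1 mol Q); extent of reaction ξ = 0.5X.
Species balance: n_Q = 1 − X; n_M = 0.5X; n_I = 3.8 (inert).
n_T = Σnᵢ = 4.8 − 0.5X.
At X = 0.822: n_Q = 0.178, n_M = 0.411, n_T = 4.39.
p_i = (n_i/n_T)·P. K_p = p_M / (p_Q^2) = 0.349 kPa^-1.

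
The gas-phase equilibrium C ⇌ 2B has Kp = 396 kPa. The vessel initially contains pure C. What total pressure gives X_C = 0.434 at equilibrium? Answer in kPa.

Let X = conversion of C (basis 1 mol C); extent of reaction ξ = X.
Moles: n_C = 1 − X; n_B = 2X.
Summing: n_T = 1 + X.
Kp = p_B^2 / (p_C) with p_i = (n_i/n_T)·P.
At X = 0.434: the mole-fraction product g(X) = Π y_i^ν_i = 0.9283. Since Kp = g(X)·P^{1}, P = (Kp/g)^(1/1) = (396/0.9283)^(1/1) = 427 kPa.

P = 427 kPa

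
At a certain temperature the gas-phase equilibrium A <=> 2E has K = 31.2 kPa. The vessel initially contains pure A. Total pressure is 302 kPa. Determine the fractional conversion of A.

Let X = conversion of A (basis 1 mol A); extent of reaction ξ = X.
Mole table: n_A = 1 − X; n_E = 2X.
Summing: n_T = 1 + X.
Mole fractions y_i = n_i/n_T; K = p_E^2 / (p_A) with p_i = y_i·P.
Substituting and setting equal to 31.2 kPa gives a polynomial in X; the root in (0,1) is X = 0.159.

X = 0.159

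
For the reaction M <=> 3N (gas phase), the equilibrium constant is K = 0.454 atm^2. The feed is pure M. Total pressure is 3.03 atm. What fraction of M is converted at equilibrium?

Let X = conversion of M (basis 1 mol M); extent of reaction ξ = X.
At extent ξ: n_M = 1 − X; n_N = 3X.
n_T = Σnᵢ = 1 + 2X.
Mole fractions y_i = n_i/n_T; K = p_N^3 / (p_M) with p_i = y_i·P.
Equating to 0.454 atm^2 and solving on 0 < X < 1: X = 0.137.

X = 0.137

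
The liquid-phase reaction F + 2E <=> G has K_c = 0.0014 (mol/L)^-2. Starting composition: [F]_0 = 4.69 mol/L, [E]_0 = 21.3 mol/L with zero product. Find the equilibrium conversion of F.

Let X = conversion of F; extent ξ = 4.69·X mol/L.
Concentrations: [F] = 4.69 − 4.69X; [E] = 21.3 − 9.38X; [G] = 4.69X.
K_c = [G] / ([F] [E]^2).
Setting equal to 0.0014 and solving for X on (0,1) gives X = 0.319.

X = 0.319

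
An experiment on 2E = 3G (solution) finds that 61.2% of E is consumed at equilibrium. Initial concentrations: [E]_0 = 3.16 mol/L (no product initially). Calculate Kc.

Let X = conversion of E.
Concentrations: [E] = 3.16 − 3.16X; [G] = 4.74X.
At X = 0.612: [E] = 1.23, [G] = 2.9.
Kc = [G]^3 / ([E]^2) = 16.2 mol/L.

Kc = 16.2 mol/L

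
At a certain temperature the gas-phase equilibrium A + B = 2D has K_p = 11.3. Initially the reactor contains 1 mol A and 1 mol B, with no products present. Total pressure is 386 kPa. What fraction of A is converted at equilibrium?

X = 0.627

Let X = conversion of A (basis 1 mol A); extent of reaction ξ = X.
Species balance: n_A = 1 − X; n_B = 1 − X; n_D = 2X.
Total moles n_T = 2 (Δν = 0, constant).
Mole fractions y_i = n_i/n_T; K_p = p_D^2 / (p_A p_B) with p_i = y_i·P.
This yields a degree-2 equation in X; solving on (0,1), X = 0.627.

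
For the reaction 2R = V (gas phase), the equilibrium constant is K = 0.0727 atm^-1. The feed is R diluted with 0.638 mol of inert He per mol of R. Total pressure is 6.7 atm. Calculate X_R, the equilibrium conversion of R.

Let X = conversion of R (basis 1 mol R); extent of reaction ξ = 0.5X.
Mole table: n_R = 1 − X; n_V = 0.5X; n_I = 0.638 (inert).
n_T = Σnᵢ = 1.64 − 0.5X.
y_i = n_i/n_T, p_i = y_i·P. K = p_V / (p_R^2).
Substituting and setting equal to 0.0727 atm^-1 gives a polynomial in X; the root in (0,1) is X = 0.312.

X = 0.312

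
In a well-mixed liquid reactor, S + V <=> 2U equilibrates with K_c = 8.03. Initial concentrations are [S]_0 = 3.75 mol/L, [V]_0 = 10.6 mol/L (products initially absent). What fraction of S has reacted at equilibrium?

X = 0.829

Let X = conversion of S; extent ξ = 3.75·X mol/L.
Concentrations: [S] = 3.75 − 3.75X; [V] = 10.6 − 3.75X; [U] = 7.5X.
K_c = [U]^2 / ([S] [V]).
Equating to 8.03: the physical root is X = 0.829.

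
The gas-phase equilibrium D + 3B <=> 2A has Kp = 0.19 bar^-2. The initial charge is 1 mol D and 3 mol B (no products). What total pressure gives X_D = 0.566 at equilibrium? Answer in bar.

Basis: 1 mol D initially; let X = conversion of D. Extent ξ = X.
Moles: n_D = 1 − X; n_B = 3 − 3X; n_A = 2X.
Summing: n_T = 4 − 2X.
Kp = p_A^2 / (p_D p_B^3) with p_i = (n_i/n_T)·P.
At X = 0.566: the mole-fraction product g(X) = Π y_i^ν_i = 11. Since Kp = g(X)·P^{-2}, P = (g/Kp)^(1/2) = (11/0.19)^(1/2) = 7.61 bar.

P = 7.61 bar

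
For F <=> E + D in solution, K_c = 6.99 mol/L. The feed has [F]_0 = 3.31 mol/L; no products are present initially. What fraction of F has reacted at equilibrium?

Let X = conversion of F; extent ξ = 3.31·X mol/L.
Concentrations: [F] = 3.31 − 3.31X; [E] = 3.31X; [D] = 3.31X.
K_c = [E] [D] / ([F]).
Solving K_c = 6.99 for X ∈ (0,1): X = 0.740.

X = 0.740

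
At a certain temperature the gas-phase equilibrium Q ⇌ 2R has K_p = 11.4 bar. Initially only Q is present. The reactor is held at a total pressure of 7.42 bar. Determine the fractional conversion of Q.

X = 0.527

Basis: 1 mol Q initially; let X = conversion of Q. Extent ξ = X.
Moles: n_Q = 1 − X; n_R = 2X.
Total moles n_T = 1 + X.
Mole fractions y_i = n_i/n_T; K_p = p_R^2 / (p_Q) with p_i = y_i·P.
Setting this equal to 11.4 bar and taking the physical root (0 < X < 1) gives X = 0.527.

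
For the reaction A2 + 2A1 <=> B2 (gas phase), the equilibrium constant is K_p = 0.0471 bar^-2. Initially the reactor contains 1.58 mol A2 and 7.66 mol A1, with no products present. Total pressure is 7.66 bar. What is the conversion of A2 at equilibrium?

X = 0.628

Take 1.58 mol A2 as basis and let X be its fractional conversion, so ξ = 1.58X.
Mole table: n_A2 = 1.58 − 1.58X; n_A1 = 7.66 − 3.16X; n_B2 = 1.58X.
Total moles n_T = 9.24 − 3.16X.
With p_i = (n_i/n_T)P, K_p = p_B2 / (p_A2 p_A1^2).
This yields a degree-3 equation in X; solving on (0,1), X = 0.628.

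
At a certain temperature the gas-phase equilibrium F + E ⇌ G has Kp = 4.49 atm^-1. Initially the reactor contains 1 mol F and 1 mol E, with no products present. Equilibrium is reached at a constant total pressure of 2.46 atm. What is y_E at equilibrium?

y_E = 0.224

Let X = conversion of F (basis 1 mol F); extent of reaction ξ = X.
Species balance: n_F = 1 − X; n_E = 1 − X; n_G = X.
n_T = Σnᵢ = 2 − X.
With p_i = (n_i/n_T)P, Kp = p_G / (p_F p_E).
Setting this equal to 4.49 atm^-1 and taking the physical root (0 < X < 1) gives X = 0.712.
Then n_E = 0.288, n_T = 1.29, so y_E = 0.224.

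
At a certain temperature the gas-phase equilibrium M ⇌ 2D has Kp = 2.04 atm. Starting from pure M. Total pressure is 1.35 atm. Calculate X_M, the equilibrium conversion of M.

X = 0.524

Let X = conversion of M (basis 1 mol M); extent of reaction ξ = X.
Mole table: n_M = 1 − X; n_D = 2X.
Total moles n_T = 1 + X.
With p_i = (n_i/n_T)P, Kp = p_D^2 / (p_M).
Setting this equal to 2.04 atm and taking the physical root (0 < X < 1) gives X = 0.524.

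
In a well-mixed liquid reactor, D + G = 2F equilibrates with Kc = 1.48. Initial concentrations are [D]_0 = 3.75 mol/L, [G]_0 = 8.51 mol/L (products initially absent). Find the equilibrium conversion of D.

Let X = conversion of D; extent ξ = 3.75·X mol/L.
Concentrations: [D] = 3.75 − 3.75X; [G] = 8.51 − 3.75X; [F] = 7.5X.
Kc = [F]^2 / ([D] [G]).
Equating to 1.48: the physical root is X = 0.541.

X = 0.541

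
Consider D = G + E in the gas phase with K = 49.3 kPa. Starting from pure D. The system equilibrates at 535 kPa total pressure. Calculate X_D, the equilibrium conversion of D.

Let X = conversion of D (basis 1 mol D); extent of reaction ξ = X.
Species balance: n_D = 1 − X; n_G = X; n_E = X.
n_T = Σnᵢ = 1 + X.
Mole fractions y_i = n_i/n_T; K = p_G p_E / (p_D) with p_i = y_i·P.
Substituting and setting equal to 49.3 kPa gives a polynomial in X; the root in (0,1) is X = 0.290.

X = 0.290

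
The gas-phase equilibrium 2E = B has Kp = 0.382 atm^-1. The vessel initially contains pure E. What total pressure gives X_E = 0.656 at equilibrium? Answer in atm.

P = 4.88 atm

Basis: 1 mol E initially; let X = conversion of E. Extent ξ = 0.5X.
Mole table: n_E = 1 − X; n_B = 0.5X.
n_T = Σnᵢ = 1 − 0.5X.
Kp = p_B / (p_E^2) with p_i = (n_i/n_T)·P.
At X = 0.656: the mole-fraction product g(X) = Π y_i^ν_i = 1.863. Since Kp = g(X)·P^{-1}, P = (g/Kp)^(1/1) = (1.863/0.382)^(1/1) = 4.88 atm.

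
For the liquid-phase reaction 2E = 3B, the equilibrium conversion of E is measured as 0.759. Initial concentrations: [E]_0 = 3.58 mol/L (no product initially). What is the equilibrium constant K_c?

K_c = 91 mol/L

Let X = conversion of E.
Concentrations: [E] = 3.58 − 3.58X; [B] = 5.37X.
At X = 0.759: [E] = 0.863, [B] = 4.08.
K_c = [B]^3 / ([E]^2) = 91 mol/L.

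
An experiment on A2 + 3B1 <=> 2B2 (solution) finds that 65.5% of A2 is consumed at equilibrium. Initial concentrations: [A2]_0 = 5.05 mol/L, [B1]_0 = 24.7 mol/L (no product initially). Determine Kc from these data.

Let X = conversion of A2.
Concentrations: [A2] = 5.05 − 5.05X; [B1] = 24.7 − 15.1X; [B2] = 10.1X.
At X = 0.655: [A2] = 1.74, [B1] = 14.8, [B2] = 6.62.
Kc = [B2]^2 / ([A2] [B1]^3) = 0.00779 (mol/L)^-2.

Kc = 0.00779 (mol/L)^-2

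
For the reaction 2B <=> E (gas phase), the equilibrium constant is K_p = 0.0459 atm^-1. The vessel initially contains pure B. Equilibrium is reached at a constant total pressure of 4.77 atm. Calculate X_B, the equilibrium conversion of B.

X = 0.270

Let X = conversion of B (basis 1 mol B); extent of reaction ξ = 0.5X.
At extent ξ: n_B = 1 − X; n_E = 0.5X.
n_T = Σnᵢ = 1 − 0.5X.
y_i = n_i/n_T, p_i = y_i·P. K_p = p_E / (p_B^2).
Substituting and setting equal to 0.0459 atm^-1 gives a polynomial in X; the root in (0,1) is X = 0.270.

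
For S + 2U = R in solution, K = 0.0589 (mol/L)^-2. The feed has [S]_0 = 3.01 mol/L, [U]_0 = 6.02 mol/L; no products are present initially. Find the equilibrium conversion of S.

Let X = conversion of S; extent ξ = 3.01·X mol/L.
Concentrations: [S] = 3.01 − 3.01X; [U] = 6.02 − 6.02X; [R] = 3.01X.
K = [R] / ([S] [U]^2).
Solving K = 0.0589 for X ∈ (0,1): X = 0.419.

X = 0.419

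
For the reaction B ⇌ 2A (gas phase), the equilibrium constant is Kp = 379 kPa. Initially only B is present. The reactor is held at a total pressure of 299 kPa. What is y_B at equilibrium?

y_B = 0.342

Let X = conversion of B (basis 1 mol B); extent of reaction ξ = X.
Species balance: n_B = 1 − X; n_A = 2X.
Total moles n_T = 1 + X.
Mole fractions y_i = n_i/n_T; Kp = p_A^2 / (p_B) with p_i = y_i·P.
Setting this equal to 379 kPa and taking the physical root (0 < X < 1) gives X = 0.491.
Then n_B = 0.509, n_T = 1.49, so y_B = 0.342.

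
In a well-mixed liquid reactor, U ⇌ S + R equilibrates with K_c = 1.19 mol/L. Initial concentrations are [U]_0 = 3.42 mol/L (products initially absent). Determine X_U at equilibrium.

X = 0.441

Let X = conversion of U; extent ξ = 3.42·X mol/L.
Concentrations: [U] = 3.42 − 3.42X; [S] = 3.42X; [R] = 3.42X.
K_c = [S] [R] / ([U]).
Equating to 1.19 mol/L: the physical root is X = 0.441.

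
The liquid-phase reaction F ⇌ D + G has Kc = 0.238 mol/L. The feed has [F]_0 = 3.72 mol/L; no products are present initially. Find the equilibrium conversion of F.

Let X = conversion of F; extent ξ = 3.72·X mol/L.
Concentrations: [F] = 3.72 − 3.72X; [D] = 3.72X; [G] = 3.72X.
Kc = [D] [G] / ([F]).
Equating to 0.238 mol/L: the physical root is X = 0.223.

X = 0.223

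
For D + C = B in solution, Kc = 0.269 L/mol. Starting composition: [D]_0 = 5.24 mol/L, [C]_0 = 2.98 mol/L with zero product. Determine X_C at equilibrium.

X = 0.502

Let X = conversion of C; extent ξ = 2.98·X mol/L.
Concentrations: [D] = 5.24 − 2.98X; [C] = 2.98 − 2.98X; [B] = 2.98X.
Kc = [B] / ([D] [C]).
Equating to 0.269 L/mol: the physical root is X = 0.502.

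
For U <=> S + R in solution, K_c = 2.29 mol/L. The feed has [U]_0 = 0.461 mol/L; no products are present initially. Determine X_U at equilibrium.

Let X = conversion of U; extent ξ = 0.461·X mol/L.
Concentrations: [U] = 0.461 − 0.461X; [S] = 0.461X; [R] = 0.461X.
K_c = [S] [R] / ([U]).
Solving K_c = 2.29 for X ∈ (0,1): X = 0.853.

X = 0.853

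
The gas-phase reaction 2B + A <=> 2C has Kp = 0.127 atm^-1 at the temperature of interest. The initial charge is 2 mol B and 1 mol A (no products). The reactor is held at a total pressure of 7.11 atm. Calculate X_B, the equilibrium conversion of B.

X = 0.323

Let X = conversion of B (basis 2 mol B); extent of reaction ξ = X.
Mole table: n_B = 2 − 2X; n_A = 1 − X; n_C = 2X.
n_T = Σnᵢ = 3 − X.
Mole fractions y_i = n_i/n_T; Kp = p_C^2 / (p_B^2 p_A) with p_i = y_i·P.
Setting this equal to 0.127 atm^-1 and taking the physical root (0 < X < 1) gives X = 0.323.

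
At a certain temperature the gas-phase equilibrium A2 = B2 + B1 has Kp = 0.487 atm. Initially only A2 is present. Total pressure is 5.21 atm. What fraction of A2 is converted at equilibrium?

X = 0.292

Let X = conversion of A2 (basis 1 mol A2); extent of reaction ξ = X.
Species balance: n_A2 = 1 − X; n_B2 = X; n_B1 = X.
Summing: n_T = 1 + X.
y_i = n_i/n_T, p_i = y_i·P. Kp = p_B2 p_B1 / (p_A2).
Substituting and setting equal to 0.487 atm gives a polynomial in X; the root in (0,1) is X = 0.292.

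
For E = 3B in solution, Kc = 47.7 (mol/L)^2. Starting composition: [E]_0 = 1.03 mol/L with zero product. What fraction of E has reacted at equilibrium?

Let X = conversion of E; extent ξ = 1.03·X mol/L.
Concentrations: [E] = 1.03 − 1.03X; [B] = 3.09X.
Kc = [B]^3 / ([E]).
Setting equal to 47.7 and solving for X on (0,1) gives X = 0.748.

X = 0.748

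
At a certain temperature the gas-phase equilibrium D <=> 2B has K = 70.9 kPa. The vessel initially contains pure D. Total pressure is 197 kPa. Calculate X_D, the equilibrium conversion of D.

X = 0.287

Let X = conversion of D (basis 1 mol D); extent of reaction ξ = X.
Moles: n_D = 1 − X; n_B = 2X.
Summing: n_T = 1 + X.
With p_i = (n_i/n_T)P, K = p_B^2 / (p_D).
This yields a degree-2 equation in X; solving on (0,1), X = 0.287.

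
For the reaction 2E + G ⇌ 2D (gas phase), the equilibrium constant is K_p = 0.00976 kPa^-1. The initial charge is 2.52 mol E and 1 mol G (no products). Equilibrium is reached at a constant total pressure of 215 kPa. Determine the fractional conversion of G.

X = 0.474

Let X = conversion of G (basis 1 mol G); extent of reaction ξ = X.
At extent ξ: n_E = 2.52 − 2X; n_G = 1 − X; n_D = 2X.
Summing: n_T = 3.52 − X.
y_i = n_i/n_T, p_i = y_i·P. K_p = p_D^2 / (p_E^2 p_G).
Equating to 0.00976 kPa^-1 and solving on 0 < X < 1: X = 0.474.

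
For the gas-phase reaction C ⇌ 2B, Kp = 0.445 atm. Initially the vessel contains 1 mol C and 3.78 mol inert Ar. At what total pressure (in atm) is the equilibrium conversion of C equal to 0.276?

P = 5.35 atm

Let X = conversion of C (basis 1 mol C); extent of reaction ξ = X.
Moles: n_C = 1 − X; n_B = 2X; n_I = 3.78 (inert).
Total moles n_T = 4.78 + X.
Kp = p_B^2 / (p_C) with p_i = (n_i/n_T)·P.
At X = 0.276: the mole-fraction product g(X) = Π y_i^ν_i = 0.08324. Since Kp = g(X)·P^{1}, P = (Kp/g)^(1/1) = (0.445/0.08324)^(1/1) = 5.35 atm.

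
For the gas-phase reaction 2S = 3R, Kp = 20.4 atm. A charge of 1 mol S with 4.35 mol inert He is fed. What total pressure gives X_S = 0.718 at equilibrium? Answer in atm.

Let X = conversion of S (basis 1 mol S); extent of reaction ξ = 0.5X.
Mole table: n_S = 1 − X; n_R = 1.5X; n_I = 4.35 (inert).
n_T = Σnᵢ = 5.35 + 0.5X.
Kp = p_R^3 / (p_S^2) with p_i = (n_i/n_T)·P.
At X = 0.718: the mole-fraction product g(X) = Π y_i^ν_i = 2.752. Since Kp = g(X)·P^{1}, P = (Kp/g)^(1/1) = (20.4/2.752)^(1/1) = 7.41 atm.

P = 7.41 atm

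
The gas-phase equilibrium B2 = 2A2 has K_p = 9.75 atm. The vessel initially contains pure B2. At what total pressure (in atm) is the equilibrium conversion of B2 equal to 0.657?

Let X = conversion of B2 (basis 1 mol B2); extent of reaction ξ = X.
At extent ξ: n_B2 = 1 − X; n_A2 = 2X.
Summing: n_T = 1 + X.
K_p = p_A2^2 / (p_B2) with p_i = (n_i/n_T)·P.
At X = 0.657: the mole-fraction product g(X) = Π y_i^ν_i = 3.038. Since K_p = g(X)·P^{1}, P = (K_p/g)^(1/1) = (9.75/3.038)^(1/1) = 3.21 atm.

P = 3.21 atm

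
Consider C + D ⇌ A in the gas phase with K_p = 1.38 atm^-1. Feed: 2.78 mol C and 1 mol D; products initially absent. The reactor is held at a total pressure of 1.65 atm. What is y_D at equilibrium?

y_D = 0.123

Take 1 mol D as basis and let X be its fractional conversion, so ξ = X.
Moles: n_C = 2.78 − X; n_D = 1 − X; n_A = X.
Summing: n_T = 3.78 − X.
Mole fractions y_i = n_i/n_T; K_p = p_A / (p_C p_D) with p_i = y_i·P.
Equating to 1.38 atm^-1 and solving on 0 < X < 1: X = 0.609.
Then n_D = 0.391, n_T = 3.17, so y_D = 0.123.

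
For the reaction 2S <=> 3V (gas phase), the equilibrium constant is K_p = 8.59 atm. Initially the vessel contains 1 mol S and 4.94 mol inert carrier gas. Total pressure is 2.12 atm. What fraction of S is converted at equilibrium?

X = 0.760

Basis: 1 mol S initially; let X = conversion of S. Extent ξ = 0.5X.
Species balance: n_S = 1 − X; n_V = 1.5X; n_I = 4.94 (inert).
Total moles n_T = 5.94 + 0.5X.
With p_i = (n_i/n_T)P, K_p = p_V^3 / (p_S^2).
Equating to 8.59 atm and solving on 0 < X < 1: X = 0.760.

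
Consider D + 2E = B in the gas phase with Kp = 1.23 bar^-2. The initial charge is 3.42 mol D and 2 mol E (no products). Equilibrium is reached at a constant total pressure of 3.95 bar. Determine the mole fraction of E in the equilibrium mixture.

Take 2 mol E as basis and let X be its fractional conversion, so ξ = X.
Moles: n_D = 3.42 − X; n_E = 2 − 2X; n_B = X.
n_T = Σnᵢ = 5.42 − 2X.
With p_i = (n_i/n_T)P, Kp = p_B / (p_D p_E^2).
This yields a degree-3 equation in X; solving on (0,1), X = 0.762.
Then n_E = 0.476, n_T = 3.9, so y_E = 0.122.

y_E = 0.122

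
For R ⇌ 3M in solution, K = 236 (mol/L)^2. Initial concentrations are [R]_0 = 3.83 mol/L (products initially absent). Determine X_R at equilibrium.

X = 0.613

Let X = conversion of R; extent ξ = 3.83·X mol/L.
Concentrations: [R] = 3.83 − 3.83X; [M] = 11.5X.
K = [M]^3 / ([R]).
Solving K = 236 for X ∈ (0,1): X = 0.613.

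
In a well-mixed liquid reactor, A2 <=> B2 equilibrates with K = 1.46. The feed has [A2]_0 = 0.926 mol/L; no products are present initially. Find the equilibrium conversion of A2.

X = 0.593

Let X = conversion of A2; extent ξ = 0.926·X mol/L.
Concentrations: [A2] = 0.926 − 0.926X; [B2] = 0.926X.
K = [B2] / ([A2]).
Equating to 1.46: the physical root is X = 0.593.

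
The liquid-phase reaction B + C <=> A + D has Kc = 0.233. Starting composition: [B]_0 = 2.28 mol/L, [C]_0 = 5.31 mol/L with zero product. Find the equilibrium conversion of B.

Let X = conversion of B; extent ξ = 2.28·X mol/L.
Concentrations: [B] = 2.28 − 2.28X; [C] = 5.31 − 2.28X; [A] = 2.28X; [D] = 2.28X.
Kc = [A] [D] / ([B] [C]).
This equals 0.233 at X = 0.476 (the root in 0 < X < 1).

X = 0.476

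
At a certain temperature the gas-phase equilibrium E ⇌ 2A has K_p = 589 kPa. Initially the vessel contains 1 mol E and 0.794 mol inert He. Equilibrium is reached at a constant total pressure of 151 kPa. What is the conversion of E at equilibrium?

Let X = conversion of E (basis 1 mol E); extent of reaction ξ = X.
Mole table: n_E = 1 − X; n_A = 2X; n_I = 0.794 (inert).
Summing: n_T = 1.79 + X.
With p_i = (n_i/n_T)P, K_p = p_A^2 / (p_E).
Setting this equal to 589 kPa and taking the physical root (0 < X < 1) gives X = 0.765.

X = 0.765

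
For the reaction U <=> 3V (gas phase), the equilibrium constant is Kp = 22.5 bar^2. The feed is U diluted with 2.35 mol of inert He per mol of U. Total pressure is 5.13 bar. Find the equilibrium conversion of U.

Take 1 mol U as basis and let X be its fractional conversion, so ξ = X.
Mole table: n_U = 1 − X; n_V = 3X; n_I = 2.35 (inert).
Summing: n_T = 3.35 + 2X.
With p_i = (n_i/n_T)P, Kp = p_V^3 / (p_U).
Equating to 22.5 bar^2 and solving on 0 < X < 1: X = 0.629.

X = 0.629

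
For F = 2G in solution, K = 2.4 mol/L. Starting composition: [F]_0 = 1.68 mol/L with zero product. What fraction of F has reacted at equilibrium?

X = 0.445

Let X = conversion of F; extent ξ = 1.68·X mol/L.
Concentrations: [F] = 1.68 − 1.68X; [G] = 3.36X.
K = [G]^2 / ([F]).
Setting equal to 2.4 and solving for X on (0,1) gives X = 0.445.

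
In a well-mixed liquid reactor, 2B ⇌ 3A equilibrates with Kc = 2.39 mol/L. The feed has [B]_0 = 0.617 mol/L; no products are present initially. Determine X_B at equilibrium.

Let X = conversion of B; extent ξ = 0.617X/2 mol/L.
Concentrations: [B] = 0.617 − 0.617X; [A] = 0.925X.
Kc = [A]^3 / ([B]^2).
This equals 2.39 at X = 0.584 (the root in 0 < X < 1).

X = 0.584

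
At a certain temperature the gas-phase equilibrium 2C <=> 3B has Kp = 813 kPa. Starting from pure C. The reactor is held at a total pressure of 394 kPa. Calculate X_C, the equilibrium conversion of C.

Let X = conversion of C (basis 1 mol C); extent of reaction ξ = 0.5X.
At extent ξ: n_C = 1 − X; n_B = 1.5X.
Summing: n_T = 1 + 0.5X.
Mole fractions y_i = n_i/n_T; Kp = p_B^3 / (p_C^2) with p_i = y_i·P.
Substituting and setting equal to 813 kPa gives a polynomial in X; the root in (0,1) is X = 0.544.

X = 0.544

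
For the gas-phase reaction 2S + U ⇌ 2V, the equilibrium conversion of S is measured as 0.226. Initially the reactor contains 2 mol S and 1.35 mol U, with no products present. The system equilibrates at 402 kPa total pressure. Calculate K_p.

Basis: 2 mol S initially; let X = conversion of S. Extent ξ = X.
Mole table: n_S = 2 − 2X; n_U = 1.35 − X; n_V = 2X.
Summing: n_T = 3.35 − X.
At X = 0.226: n_S = 1.55, n_U = 1.12, n_V = 0.452, n_T = 3.12.
p_i = (n_i/n_T)·P. K_p = p_V^2 / (p_S^2 p_U) = 0.000589 kPa^-1.

K_p = 0.000589 kPa^-1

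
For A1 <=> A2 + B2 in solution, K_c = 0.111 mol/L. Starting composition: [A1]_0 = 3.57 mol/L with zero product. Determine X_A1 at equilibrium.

X = 0.161

Let X = conversion of A1; extent ξ = 3.57·X mol/L.
Concentrations: [A1] = 3.57 − 3.57X; [A2] = 3.57X; [B2] = 3.57X.
K_c = [A2] [B2] / ([A1]).
Solving K_c = 0.111 for X ∈ (0,1): X = 0.161.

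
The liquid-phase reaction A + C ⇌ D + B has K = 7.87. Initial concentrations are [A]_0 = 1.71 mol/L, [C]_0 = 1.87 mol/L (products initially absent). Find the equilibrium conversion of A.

Let X = conversion of A; extent ξ = 1.71·X mol/L.
Concentrations: [A] = 1.71 − 1.71X; [C] = 1.87 − 1.71X; [D] = 1.71X; [B] = 1.71X.
K = [D] [B] / ([A] [C]).
Equating to 7.87: the physical root is X = 0.769.

X = 0.769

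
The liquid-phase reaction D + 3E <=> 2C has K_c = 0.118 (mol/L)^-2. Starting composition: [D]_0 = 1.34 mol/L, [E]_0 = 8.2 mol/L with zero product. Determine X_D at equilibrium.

Let X = conversion of D; extent ξ = 1.34·X mol/L.
Concentrations: [D] = 1.34 − 1.34X; [E] = 8.2 − 4.02X; [C] = 2.68X.
K_c = [C]^2 / ([D] [E]^3).
Solving K_c = 0.118 for X ∈ (0,1): X = 0.784.

X = 0.784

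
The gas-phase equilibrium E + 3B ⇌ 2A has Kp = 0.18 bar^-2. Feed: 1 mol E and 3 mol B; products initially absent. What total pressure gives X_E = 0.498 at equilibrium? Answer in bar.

Let X = conversion of E (basis 1 mol E); extent of reaction ξ = X.
Species balance: n_E = 1 − X; n_B = 3 − 3X; n_A = 2X.
Summing: n_T = 4 − 2X.
Kp = p_A^2 / (p_E p_B^3) with p_i = (n_i/n_T)·P.
At X = 0.498: the mole-fraction product g(X) = Π y_i^ν_i = 5.221. Since Kp = g(X)·P^{-2}, P = (g/Kp)^(1/2) = (5.221/0.18)^(1/2) = 5.39 bar.

P = 5.39 bar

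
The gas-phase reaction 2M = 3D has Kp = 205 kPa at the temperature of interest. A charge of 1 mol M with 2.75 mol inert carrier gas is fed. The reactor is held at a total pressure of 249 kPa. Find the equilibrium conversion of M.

X = 0.568

Let X = conversion of M (basis 1 mol M); extent of reaction ξ = 0.5X.
At extent ξ: n_M = 1 − X; n_D = 1.5X; n_I = 2.75 (inert).
Total moles n_T = 3.75 + 0.5X.
With p_i = (n_i/n_T)P, Kp = p_D^3 / (p_M^2).
Setting this equal to 205 kPa and taking the physical root (0 < X < 1) gives X = 0.568.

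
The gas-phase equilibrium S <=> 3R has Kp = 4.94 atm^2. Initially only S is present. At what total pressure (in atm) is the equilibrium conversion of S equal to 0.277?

Let X = conversion of S (basis 1 mol S); extent of reaction ξ = X.
Mole table: n_S = 1 − X; n_R = 3X.
Total moles n_T = 1 + 2X.
Kp = p_R^3 / (p_S) with p_i = (n_i/n_T)·P.
At X = 0.277: the mole-fraction product g(X) = Π y_i^ν_i = 0.3287. Since Kp = g(X)·P^{2}, P = (Kp/g)^(1/2) = (4.94/0.3287)^(1/2) = 3.88 atm.

P = 3.88 atm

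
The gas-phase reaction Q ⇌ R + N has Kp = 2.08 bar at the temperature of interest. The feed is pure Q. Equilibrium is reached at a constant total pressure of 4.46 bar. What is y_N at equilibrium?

Basis: 1 mol Q initially; let X = conversion of Q. Extent ξ = X.
At extent ξ: n_Q = 1 − X; n_R = X; n_N = X.
Summing: n_T = 1 + X.
With p_i = (n_i/n_T)P, Kp = p_R p_N / (p_Q).
This yields a degree-2 equation in X; solving on (0,1), X = 0.564.
Then n_N = 0.564, n_T = 1.56, so y_N = 0.361.

y_N = 0.361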